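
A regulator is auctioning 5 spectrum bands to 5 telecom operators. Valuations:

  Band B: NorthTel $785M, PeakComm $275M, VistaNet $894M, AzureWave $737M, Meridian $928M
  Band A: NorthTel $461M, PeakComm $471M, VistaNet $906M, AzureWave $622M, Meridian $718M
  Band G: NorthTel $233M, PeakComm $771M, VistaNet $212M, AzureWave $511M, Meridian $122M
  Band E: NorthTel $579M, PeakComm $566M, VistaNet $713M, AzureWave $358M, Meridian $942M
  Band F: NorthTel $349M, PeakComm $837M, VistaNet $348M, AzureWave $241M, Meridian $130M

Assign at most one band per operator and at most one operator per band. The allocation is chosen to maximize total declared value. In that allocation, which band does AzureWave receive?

AzureWave receives Band G.

Treat this as an assignment problem: match each operator to one band.
Optimal: NorthTel→Band B ($785M), PeakComm→Band F ($837M), VistaNet→Band A ($906M), AzureWave→Band G ($511M), Meridian→Band E ($942M) — total 785+837+906+511+942 = $3981M.
Column-greedy (each band in turn goes to its best remaining operator) gives $3425M, worse by 556.
Swapping NorthTel↔PeakComm (NorthTel→Band F $349M, PeakComm→Band B $275M) loses 998.
Every other assignment is strictly worse.
AzureWave's own top band is Band B ($737M), but forcing AzureWave→Band B and reassigning the rest optimally gives only $3705M — worse by 276.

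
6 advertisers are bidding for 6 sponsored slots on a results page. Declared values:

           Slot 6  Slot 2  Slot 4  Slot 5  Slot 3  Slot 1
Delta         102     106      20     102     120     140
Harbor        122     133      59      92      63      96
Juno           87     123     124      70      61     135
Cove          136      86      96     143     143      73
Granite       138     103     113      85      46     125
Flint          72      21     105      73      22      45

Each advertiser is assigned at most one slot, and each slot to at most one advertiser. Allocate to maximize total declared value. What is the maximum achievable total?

Maximum total: $774

Optimal: Delta→Slot 3 ($120), Harbor→Slot 2 ($133), Juno→Slot 1 ($135), Cove→Slot 5 ($143), Granite→Slot 6 ($138), Flint→Slot 4 ($105) — total 120+133+135+143+138+105 = $774.
Row-greedy (each advertiser in turn takes its best remaining slot) gives $700, worse by 74.
Swapping Delta↔Cove (Delta→Slot 5 $102, Cove→Slot 3 $143) loses 18.
Every other assignment is strictly worse.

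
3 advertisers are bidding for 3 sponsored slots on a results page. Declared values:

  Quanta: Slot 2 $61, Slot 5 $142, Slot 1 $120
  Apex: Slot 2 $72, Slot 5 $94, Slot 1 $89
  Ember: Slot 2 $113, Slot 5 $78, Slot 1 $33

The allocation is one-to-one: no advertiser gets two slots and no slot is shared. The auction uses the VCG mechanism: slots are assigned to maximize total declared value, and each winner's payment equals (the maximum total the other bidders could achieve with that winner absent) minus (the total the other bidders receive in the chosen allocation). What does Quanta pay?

Efficient allocation: Quanta→Slot 5 ($142), Apex→Slot 1 ($89), Ember→Slot 2 ($113); total welfare W = $344.
Quanta receives Slot 5 at value $142, so the others get W − 142 = $202.
Without Quanta: best allocation of the remaining 2 bidders over all 3 slots is Apex→Slot 5 ($94), Ember→Slot 2 ($113), total $207.
VCG payment = (others' best without Quanta) − (others' welfare with Quanta) = 207 − 202 = $5.

Quanta pays $5.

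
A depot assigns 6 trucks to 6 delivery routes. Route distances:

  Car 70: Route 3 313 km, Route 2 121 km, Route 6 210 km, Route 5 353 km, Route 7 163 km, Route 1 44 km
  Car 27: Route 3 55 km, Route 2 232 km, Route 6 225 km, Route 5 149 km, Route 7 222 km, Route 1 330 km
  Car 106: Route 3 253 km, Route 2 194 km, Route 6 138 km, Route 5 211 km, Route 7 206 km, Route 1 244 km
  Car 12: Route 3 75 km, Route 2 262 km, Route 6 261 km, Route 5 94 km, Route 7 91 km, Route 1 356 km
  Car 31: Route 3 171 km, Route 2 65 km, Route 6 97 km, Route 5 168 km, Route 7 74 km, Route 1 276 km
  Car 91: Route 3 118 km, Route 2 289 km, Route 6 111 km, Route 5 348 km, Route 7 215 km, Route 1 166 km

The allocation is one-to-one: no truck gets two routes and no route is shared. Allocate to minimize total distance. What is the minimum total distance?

Optimal: Car 70→Route 1 (44 km), Car 27→Route 3 (55 km), Car 106→Route 2 (194 km), Car 12→Route 5 (94 km), Car 31→Route 7 (74 km), Car 91→Route 6 (111 km) — total 44+55+194+94+74+111 = 572 km.
Min-entry greedy (repeatedly take the single cheapest remaining cell) gives 577 km, worse by 5.
Next-best assignment: Car 70→Route 1, Car 27→Route 3, Car 106→Route 7, Car 12→Route 5, Car 31→Route 2, Car 91→Route 6 = 575 km.

Min total: 572 km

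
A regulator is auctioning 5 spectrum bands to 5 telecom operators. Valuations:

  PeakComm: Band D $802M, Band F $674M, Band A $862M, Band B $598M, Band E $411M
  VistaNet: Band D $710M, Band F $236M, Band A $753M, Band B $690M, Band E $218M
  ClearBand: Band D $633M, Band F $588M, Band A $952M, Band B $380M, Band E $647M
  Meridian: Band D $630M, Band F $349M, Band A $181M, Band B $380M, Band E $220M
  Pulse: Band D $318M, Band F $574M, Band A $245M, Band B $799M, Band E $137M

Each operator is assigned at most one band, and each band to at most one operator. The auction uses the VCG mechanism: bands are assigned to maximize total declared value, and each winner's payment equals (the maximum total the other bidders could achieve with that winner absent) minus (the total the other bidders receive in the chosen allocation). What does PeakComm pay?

Efficient allocation: PeakComm→Band F ($674M), VistaNet→Band A ($753M), ClearBand→Band E ($647M), Meridian→Band D ($630M), Pulse→Band B ($799M); total welfare W = $3503M.
PeakComm receives Band F at value $674M, so the others get W − 674 = $2829M.
Without PeakComm: best allocation of the remaining 4 bidders over all 5 bands is VistaNet→Band B ($690M), ClearBand→Band A ($952M), Meridian→Band D ($630M), Pulse→Band F ($574M), total $2846M.
VCG payment = (others' best without PeakComm) − (others' welfare with PeakComm) = 2846 − 2829 = $17M.

PeakComm pays $17M.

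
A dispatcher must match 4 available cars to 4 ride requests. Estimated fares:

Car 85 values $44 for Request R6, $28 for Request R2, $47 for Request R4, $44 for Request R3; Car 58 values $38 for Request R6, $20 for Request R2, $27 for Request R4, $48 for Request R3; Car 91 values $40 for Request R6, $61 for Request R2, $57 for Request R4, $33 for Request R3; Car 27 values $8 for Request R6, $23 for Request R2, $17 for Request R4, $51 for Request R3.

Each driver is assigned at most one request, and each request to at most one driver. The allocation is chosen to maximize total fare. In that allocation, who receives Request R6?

This is the linear assignment problem.
Optimal: Car 85→Request R4 ($47), Car 58→Request R6 ($38), Car 91→Request R2 ($61), Car 27→Request R3 ($51) — total 47+38+61+51 = $197.
Next-best assignment: Car 85→Request R6, Car 58→Request R4, Car 91→Request R2, Car 27→Request R3 = $183.
Swapping Car 91↔Car 27 (Car 91→Request R3 $33, Car 27→Request R2 $23) loses 56.
Car 58's own top request is Request R3 ($48), but forcing Car 58→Request R3 and reassigning the rest optimally gives only $172 — worse by 25.

Car 58 receives Request R6.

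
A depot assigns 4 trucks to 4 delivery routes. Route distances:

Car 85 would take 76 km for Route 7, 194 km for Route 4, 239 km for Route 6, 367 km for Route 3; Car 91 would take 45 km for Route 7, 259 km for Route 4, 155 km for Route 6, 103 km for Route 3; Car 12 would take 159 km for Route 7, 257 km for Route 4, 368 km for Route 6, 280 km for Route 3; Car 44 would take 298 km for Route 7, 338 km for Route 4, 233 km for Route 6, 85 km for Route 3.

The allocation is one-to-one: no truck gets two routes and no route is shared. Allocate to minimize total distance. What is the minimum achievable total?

Optimal: Car 85→Route 7 (76 km), Car 91→Route 6 (155 km), Car 12→Route 4 (257 km), Car 44→Route 3 (85 km) — total 76+155+257+85 = 573 km.
Min-entry greedy (repeatedly take the single cheapest remaining cell) gives 692 km, worse by 119.
Every other assignment is strictly worse.

Min total: 573 km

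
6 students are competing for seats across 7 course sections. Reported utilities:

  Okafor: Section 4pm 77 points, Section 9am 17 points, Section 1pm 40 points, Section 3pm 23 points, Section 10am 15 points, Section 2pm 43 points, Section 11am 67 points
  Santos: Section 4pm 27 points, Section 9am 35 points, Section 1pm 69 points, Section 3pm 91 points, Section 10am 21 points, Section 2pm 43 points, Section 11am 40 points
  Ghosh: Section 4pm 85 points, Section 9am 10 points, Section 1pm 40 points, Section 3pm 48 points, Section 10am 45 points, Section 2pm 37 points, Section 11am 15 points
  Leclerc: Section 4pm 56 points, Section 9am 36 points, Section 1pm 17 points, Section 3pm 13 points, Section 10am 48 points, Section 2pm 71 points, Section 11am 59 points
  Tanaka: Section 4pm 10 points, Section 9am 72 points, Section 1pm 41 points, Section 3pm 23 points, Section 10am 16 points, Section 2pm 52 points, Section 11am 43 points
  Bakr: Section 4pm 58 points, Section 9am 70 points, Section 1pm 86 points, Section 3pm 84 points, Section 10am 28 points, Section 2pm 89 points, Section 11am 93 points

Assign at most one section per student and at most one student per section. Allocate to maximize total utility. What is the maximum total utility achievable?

Optimal: Okafor→Section 11am (67 points), Santos→Section 3pm (91 points), Ghosh→Section 4pm (85 points), Leclerc→Section 2pm (71 points), Tanaka→Section 9am (72 points), Bakr→Section 1pm (86 points) — total 67+91+85+71+72+86 = 472 points.

Max total: 472 points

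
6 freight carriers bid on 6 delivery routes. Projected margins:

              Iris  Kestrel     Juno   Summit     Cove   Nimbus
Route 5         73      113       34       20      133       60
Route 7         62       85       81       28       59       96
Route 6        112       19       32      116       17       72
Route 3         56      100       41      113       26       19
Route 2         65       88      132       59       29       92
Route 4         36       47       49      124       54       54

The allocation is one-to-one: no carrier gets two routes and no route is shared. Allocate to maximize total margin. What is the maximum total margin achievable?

Max total: $697k

Optimal: Iris→Route 6 ($112k), Kestrel→Route 3 ($100k), Juno→Route 2 ($132k), Summit→Route 4 ($124k), Cove→Route 5 ($133k), Nimbus→Route 7 ($96k) — total 112+100+132+124+133+96 = $697k.
Row-greedy (each carrier in turn takes its best remaining route) gives $559k, worse by 138.
Next-best assignment: Iris→Route 6, Kestrel→Route 3, Juno→Route 7, Summit→Route 4, Cove→Route 5, Nimbus→Route 2 = $642k.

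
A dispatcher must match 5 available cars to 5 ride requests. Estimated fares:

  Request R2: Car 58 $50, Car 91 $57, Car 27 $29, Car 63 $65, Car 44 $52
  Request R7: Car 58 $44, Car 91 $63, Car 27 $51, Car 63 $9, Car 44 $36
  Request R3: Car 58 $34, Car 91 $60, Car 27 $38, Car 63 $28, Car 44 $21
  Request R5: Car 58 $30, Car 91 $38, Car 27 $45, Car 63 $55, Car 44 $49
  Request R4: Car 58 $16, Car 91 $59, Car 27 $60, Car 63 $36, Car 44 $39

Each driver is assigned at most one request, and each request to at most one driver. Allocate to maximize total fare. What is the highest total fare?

Optimal: Car 58→Request R7 ($44), Car 91→Request R3 ($60), Car 27→Request R4 ($60), Car 63→Request R2 ($65), Car 44→Request R5 ($49) — total 44+60+60+65+49 = $278.
Row-greedy (each driver in turn takes its best remaining request) gives $249, worse by 29.
Next-best assignment: Car 58→Request R7, Car 91→Request R3, Car 27→Request R4, Car 63→Request R5, Car 44→Request R2 = $271.
Swapping Car 91↔Car 44 (Car 91→Request R5 $38, Car 44→Request R3 $21) loses 50.

Maximum total: $278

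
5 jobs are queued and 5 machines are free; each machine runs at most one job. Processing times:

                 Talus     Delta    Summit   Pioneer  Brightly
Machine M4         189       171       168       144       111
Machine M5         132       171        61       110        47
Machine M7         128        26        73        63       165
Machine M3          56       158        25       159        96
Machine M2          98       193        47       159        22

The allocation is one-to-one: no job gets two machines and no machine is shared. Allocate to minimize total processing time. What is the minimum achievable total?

Minimum total: 309 min

Optimal: Talus→Machine M3 (56 min), Delta→Machine M7 (26 min), Summit→Machine M5 (61 min), Pioneer→Machine M4 (144 min), Brightly→Machine M2 (22 min) — total 56+26+61+144+22 = 309 min.
Column-greedy (each machine in turn goes to its cheapest remaining job) gives 413 min, worse by 104.
Next-best assignment: Talus→Machine M3, Delta→Machine M7, Summit→Machine M2, Pioneer→Machine M4, Brightly→Machine M5 = 320 min.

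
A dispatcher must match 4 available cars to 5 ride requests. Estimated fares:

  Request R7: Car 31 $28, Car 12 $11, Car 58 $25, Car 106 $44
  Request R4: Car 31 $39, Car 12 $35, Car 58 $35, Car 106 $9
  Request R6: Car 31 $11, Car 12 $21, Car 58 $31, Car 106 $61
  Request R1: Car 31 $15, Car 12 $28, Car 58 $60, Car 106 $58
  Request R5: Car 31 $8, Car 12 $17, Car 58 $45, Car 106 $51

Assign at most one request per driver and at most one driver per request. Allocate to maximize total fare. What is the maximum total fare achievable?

Max total: $184

Optimal: Car 31→Request R7 ($28), Car 12→Request R4 ($35), Car 58→Request R1 ($60), Car 106→Request R6 ($61) — total 28+35+60+61 = $184.
Max-entry greedy (repeatedly take the single best remaining cell) gives $177, worse by 7.
Swapping Car 31↔Car 106 (Car 31→Request R6 $11, Car 106→Request R7 $44) loses 34.
No other one-to-one assignment exceeds $184.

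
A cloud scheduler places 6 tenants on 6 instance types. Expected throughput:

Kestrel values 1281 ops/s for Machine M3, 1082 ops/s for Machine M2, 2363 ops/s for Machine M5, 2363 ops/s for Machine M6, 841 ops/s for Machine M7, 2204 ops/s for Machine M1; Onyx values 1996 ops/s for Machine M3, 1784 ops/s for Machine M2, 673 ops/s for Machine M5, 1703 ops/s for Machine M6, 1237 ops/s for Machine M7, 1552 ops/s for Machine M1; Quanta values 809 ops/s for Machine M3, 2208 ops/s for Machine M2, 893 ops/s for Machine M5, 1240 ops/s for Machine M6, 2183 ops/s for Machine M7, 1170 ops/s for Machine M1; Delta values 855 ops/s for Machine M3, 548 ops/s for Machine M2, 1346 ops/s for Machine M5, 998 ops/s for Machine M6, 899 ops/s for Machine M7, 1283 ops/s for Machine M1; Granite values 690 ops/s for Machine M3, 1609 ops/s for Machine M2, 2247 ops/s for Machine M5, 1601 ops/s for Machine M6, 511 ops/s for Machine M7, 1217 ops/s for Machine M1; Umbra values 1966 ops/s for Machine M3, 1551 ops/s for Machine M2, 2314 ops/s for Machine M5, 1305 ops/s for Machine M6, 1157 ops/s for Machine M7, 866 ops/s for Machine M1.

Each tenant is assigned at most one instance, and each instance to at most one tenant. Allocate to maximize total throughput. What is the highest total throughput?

This is the linear assignment problem.
Optimal: Kestrel→Machine M6 (2363 ops/s), Onyx→Machine M2 (1784 ops/s), Quanta→Machine M7 (2183 ops/s), Delta→Machine M1 (1283 ops/s), Granite→Machine M5 (2247 ops/s), Umbra→Machine M3 (1966 ops/s) — total 2363+1784+2183+1283+2247+1966 = 11826 ops/s.
Row-greedy (each tenant in turn takes its best remaining instance) gives 10608 ops/s, worse by 1218.
Next-best assignment: Kestrel→Machine M6, Onyx→Machine M3, Quanta→Machine M7, Delta→Machine M1, Granite→Machine M2, Umbra→Machine M5 = 11748 ops/s.
Swapping Granite↔Onyx (Granite→Machine M2 1609 ops/s, Onyx→Machine M5 673 ops/s) loses 1749.

Max total: 11826 ops/s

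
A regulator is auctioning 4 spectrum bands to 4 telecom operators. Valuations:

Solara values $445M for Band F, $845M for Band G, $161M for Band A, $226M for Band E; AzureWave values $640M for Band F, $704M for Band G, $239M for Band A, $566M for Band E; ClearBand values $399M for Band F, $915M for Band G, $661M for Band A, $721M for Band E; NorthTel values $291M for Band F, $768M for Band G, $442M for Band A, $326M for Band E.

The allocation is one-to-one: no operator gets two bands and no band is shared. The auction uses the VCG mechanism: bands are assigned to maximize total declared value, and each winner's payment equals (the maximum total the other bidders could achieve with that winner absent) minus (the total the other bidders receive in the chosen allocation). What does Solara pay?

Efficient allocation: Solara→Band G ($845M), AzureWave→Band F ($640M), ClearBand→Band E ($721M), NorthTel→Band A ($442M); total welfare W = $2648M.
Solara receives Band G at value $845M, so the others get W − 845 = $1803M.
Without Solara: best allocation of the remaining 3 bidders over all 4 bands is AzureWave→Band F ($640M), ClearBand→Band E ($721M), NorthTel→Band G ($768M), total $2129M.
VCG payment = (others' best without Solara) − (others' welfare with Solara) = 2129 − 1803 = $326M.

Solara pays $326M.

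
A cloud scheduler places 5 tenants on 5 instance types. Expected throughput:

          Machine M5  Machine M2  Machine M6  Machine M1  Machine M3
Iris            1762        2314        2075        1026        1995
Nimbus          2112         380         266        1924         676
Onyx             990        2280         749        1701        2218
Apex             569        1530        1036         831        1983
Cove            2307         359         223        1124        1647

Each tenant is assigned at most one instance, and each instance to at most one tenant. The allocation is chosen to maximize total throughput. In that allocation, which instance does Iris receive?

Optimal: Iris→Machine M6 (2075 ops/s), Nimbus→Machine M1 (1924 ops/s), Onyx→Machine M2 (2280 ops/s), Apex→Machine M3 (1983 ops/s), Cove→Machine M5 (2307 ops/s) — total 2075+1924+2280+1983+2307 = 10569 ops/s.
Max-entry greedy (repeatedly take the single best remaining cell) gives 9799 ops/s, worse by 770.
Next-best assignment: Iris→Machine M6, Nimbus→Machine M1, Onyx→Machine M3, Apex→Machine M2, Cove→Machine M5 = 10054 ops/s.
Swapping Nimbus↔Apex (Nimbus→Machine M3 676 ops/s, Apex→Machine M1 831 ops/s) loses 2400.
Iris's own top instance is Machine M2 (2314 ops/s), but forcing Iris→Machine M2 and reassigning the rest optimally gives only 9799 ops/s — worse by 770.

Iris receives Machine M6.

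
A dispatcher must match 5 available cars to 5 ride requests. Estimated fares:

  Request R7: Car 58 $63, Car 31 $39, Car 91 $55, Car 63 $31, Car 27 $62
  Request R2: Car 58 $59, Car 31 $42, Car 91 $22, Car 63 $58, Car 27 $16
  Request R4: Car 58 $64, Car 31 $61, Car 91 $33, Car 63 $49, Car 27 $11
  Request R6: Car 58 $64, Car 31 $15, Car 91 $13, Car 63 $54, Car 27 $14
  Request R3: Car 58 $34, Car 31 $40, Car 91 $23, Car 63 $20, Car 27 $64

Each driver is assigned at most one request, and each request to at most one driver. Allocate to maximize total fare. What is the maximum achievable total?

This is the linear assignment problem.
Optimal: Car 58→Request R6 ($64), Car 31→Request R4 ($61), Car 91→Request R7 ($55), Car 63→Request R2 ($58), Car 27→Request R3 ($64) — total 64+61+55+58+64 = $302.
Max-entry greedy (repeatedly take the single best remaining cell) gives $256, worse by 46.
Swapping Car 63↔Car 58 (Car 63→Request R6 $54, Car 58→Request R2 $59) loses 9.
No other one-to-one assignment exceeds $302.

Maximum total: $302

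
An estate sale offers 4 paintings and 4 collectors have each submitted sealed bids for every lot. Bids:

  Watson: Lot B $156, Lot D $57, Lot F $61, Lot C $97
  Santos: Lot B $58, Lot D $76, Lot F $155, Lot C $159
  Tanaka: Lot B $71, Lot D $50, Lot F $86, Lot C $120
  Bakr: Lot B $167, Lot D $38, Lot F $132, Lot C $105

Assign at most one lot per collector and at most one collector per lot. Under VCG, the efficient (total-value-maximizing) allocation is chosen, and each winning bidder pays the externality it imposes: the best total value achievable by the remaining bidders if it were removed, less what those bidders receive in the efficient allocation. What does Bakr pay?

Efficient allocation: Watson→Lot D ($57), Santos→Lot F ($155), Tanaka→Lot C ($120), Bakr→Lot B ($167); total welfare W = $499.
Bakr receives Lot B at value $167, so the others get W − 167 = $332.
Without Bakr: best allocation of the remaining 3 bidders over all 4 lots is Watson→Lot B ($156), Santos→Lot F ($155), Tanaka→Lot C ($120), total $431.
VCG payment = (others' best without Bakr) − (others' welfare with Bakr) = 431 − 332 = $99.

Bakr pays $99.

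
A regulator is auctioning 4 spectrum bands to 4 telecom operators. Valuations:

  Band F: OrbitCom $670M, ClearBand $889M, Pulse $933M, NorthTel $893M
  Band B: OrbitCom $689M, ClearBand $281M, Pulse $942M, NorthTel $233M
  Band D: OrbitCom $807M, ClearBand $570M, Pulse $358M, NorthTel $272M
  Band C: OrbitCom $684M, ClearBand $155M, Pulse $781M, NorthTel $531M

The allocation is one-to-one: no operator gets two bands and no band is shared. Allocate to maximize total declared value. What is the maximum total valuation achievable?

This is the linear assignment problem.
Optimal: OrbitCom→Band D ($807M), ClearBand→Band F ($889M), Pulse→Band B ($942M), NorthTel→Band C ($531M) — total 807+889+942+531 = $3169M.
Max-entry greedy (repeatedly take the single best remaining cell) gives $2797M, worse by 372.
Next-best assignment: OrbitCom→Band C, ClearBand→Band D, Pulse→Band B, NorthTel→Band F = $3089M.
Swapping ClearBand↔NorthTel (ClearBand→Band C $155M, NorthTel→Band F $893M) loses 372.

Max total: $3169M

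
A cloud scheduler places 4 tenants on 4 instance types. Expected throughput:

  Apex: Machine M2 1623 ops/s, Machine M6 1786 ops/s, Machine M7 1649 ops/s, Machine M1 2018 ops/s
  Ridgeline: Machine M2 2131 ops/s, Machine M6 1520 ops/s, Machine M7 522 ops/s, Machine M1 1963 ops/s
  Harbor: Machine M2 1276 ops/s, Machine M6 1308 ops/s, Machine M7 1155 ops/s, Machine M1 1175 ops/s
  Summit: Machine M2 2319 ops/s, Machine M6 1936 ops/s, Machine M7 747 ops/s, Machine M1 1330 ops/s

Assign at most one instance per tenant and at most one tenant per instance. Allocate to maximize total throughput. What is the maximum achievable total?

Max total: 7240 ops/s

Optimal: Apex→Machine M1 (2018 ops/s), Ridgeline→Machine M2 (2131 ops/s), Harbor→Machine M7 (1155 ops/s), Summit→Machine M6 (1936 ops/s) — total 2018+2131+1155+1936 = 7240 ops/s.
Max-entry greedy (repeatedly take the single best remaining cell) gives 7012 ops/s, worse by 228.
Next-best assignment: Apex→Machine M7, Ridgeline→Machine M1, Harbor→Machine M6, Summit→Machine M2 = 7239 ops/s.
Every other assignment is strictly worse.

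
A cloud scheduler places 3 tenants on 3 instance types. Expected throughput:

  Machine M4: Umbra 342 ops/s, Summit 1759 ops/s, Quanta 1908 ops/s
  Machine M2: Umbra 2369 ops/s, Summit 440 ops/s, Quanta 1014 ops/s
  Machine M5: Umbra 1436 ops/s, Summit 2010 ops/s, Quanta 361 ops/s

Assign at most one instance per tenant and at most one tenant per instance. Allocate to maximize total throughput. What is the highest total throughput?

This is a one-to-one assignment (maximum-weight bipartite matching).
Optimal: Umbra→Machine M2 (2369 ops/s), Summit→Machine M5 (2010 ops/s), Quanta→Machine M4 (1908 ops/s) — total 2369+2010+1908 = 6287 ops/s.

Max total: 6287 ops/s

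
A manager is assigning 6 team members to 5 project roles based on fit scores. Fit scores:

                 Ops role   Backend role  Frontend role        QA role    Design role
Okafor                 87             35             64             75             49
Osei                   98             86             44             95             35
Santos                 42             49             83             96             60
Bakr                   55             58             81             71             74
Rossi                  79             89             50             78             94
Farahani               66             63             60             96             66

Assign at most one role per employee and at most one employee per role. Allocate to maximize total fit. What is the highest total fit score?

Treat this as an assignment problem: match each employee to one role.
Optimal: Okafor→Ops role (87 pts), Osei→Backend role (86 pts), Santos→Frontend role (83 pts), Farahani→QA role (96 pts), Rossi→Design role (94 pts) — total 87+86+83+96+94 = 446 pts.
Row-greedy (each employee in turn takes its best remaining role) gives 428 pts, worse by 18.
Next-best assignment: Okafor→Ops role, Osei→Backend role, Bakr→Frontend role, Santos→QA role, Rossi→Design role = 444 pts.

Max total: 446 pts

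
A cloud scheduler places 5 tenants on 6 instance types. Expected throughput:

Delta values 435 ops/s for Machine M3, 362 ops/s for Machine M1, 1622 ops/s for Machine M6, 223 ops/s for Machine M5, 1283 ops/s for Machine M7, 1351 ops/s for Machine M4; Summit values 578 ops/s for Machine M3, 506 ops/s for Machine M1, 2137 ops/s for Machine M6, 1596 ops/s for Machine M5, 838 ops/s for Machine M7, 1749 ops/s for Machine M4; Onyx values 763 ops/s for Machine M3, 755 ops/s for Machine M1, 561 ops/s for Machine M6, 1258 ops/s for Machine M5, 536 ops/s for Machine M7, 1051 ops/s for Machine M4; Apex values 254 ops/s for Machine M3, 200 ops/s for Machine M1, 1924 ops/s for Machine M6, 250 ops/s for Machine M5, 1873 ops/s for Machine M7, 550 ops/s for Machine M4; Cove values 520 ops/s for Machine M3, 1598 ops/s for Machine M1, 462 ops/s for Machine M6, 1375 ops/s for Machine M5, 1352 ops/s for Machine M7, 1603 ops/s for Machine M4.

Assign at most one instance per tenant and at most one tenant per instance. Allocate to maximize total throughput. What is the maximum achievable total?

Max total: 8217 ops/s

This is the linear assignment problem.
Optimal: Delta→Machine M4 (1351 ops/s), Summit→Machine M6 (2137 ops/s), Onyx→Machine M5 (1258 ops/s), Apex→Machine M7 (1873 ops/s), Cove→Machine M1 (1598 ops/s) — total 1351+2137+1258+1873+1598 = 8217 ops/s.
Column-greedy (each instance in turn goes to its best remaining tenant) gives 6031 ops/s, worse by 2186.
Next-best assignment: Delta→Machine M6, Summit→Machine M4, Onyx→Machine M5, Apex→Machine M7, Cove→Machine M1 = 8100 ops/s.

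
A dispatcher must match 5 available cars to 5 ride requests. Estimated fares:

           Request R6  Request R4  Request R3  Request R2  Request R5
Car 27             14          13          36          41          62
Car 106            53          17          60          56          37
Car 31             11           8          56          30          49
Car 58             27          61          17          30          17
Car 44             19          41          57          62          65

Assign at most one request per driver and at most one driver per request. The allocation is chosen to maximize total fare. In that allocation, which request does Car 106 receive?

Car 106 receives Request R6.

This is a one-to-one assignment (maximum-weight bipartite matching).
Optimal: Car 27→Request R5 ($62), Car 106→Request R6 ($53), Car 31→Request R3 ($56), Car 58→Request R4 ($61), Car 44→Request R2 ($62) — total 62+53+56+61+62 = $294.
Column-greedy (each request in turn goes to its best remaining driver) gives $261, worse by 33.
No other one-to-one assignment exceeds $294.
Car 106's own top request is Request R3 ($60), but forcing Car 106→Request R3 and reassigning the rest optimally gives only $256 — worse by 38.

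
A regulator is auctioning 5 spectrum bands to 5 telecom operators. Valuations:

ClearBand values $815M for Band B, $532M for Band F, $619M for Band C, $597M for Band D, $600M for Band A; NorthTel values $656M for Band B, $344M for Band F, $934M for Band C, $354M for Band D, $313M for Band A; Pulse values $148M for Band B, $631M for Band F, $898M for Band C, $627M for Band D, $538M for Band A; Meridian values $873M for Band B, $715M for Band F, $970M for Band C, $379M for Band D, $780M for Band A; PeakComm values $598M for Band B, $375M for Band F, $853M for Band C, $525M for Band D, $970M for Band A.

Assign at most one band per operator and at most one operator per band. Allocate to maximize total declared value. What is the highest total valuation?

Max total: $4061M

Optimal: ClearBand→Band B ($815M), NorthTel→Band C ($934M), Pulse→Band D ($627M), Meridian→Band F ($715M), PeakComm→Band A ($970M) — total 815+934+627+715+970 = $4061M.
Max-entry greedy (repeatedly take the single best remaining cell) gives $3740M, worse by 321.
Next-best assignment: ClearBand→Band D, NorthTel→Band C, Pulse→Band F, Meridian→Band B, PeakComm→Band A = $4005M.
Swapping Pulse↔NorthTel (Pulse→Band C $898M, NorthTel→Band D $354M) loses 309.
Every other assignment is strictly worse.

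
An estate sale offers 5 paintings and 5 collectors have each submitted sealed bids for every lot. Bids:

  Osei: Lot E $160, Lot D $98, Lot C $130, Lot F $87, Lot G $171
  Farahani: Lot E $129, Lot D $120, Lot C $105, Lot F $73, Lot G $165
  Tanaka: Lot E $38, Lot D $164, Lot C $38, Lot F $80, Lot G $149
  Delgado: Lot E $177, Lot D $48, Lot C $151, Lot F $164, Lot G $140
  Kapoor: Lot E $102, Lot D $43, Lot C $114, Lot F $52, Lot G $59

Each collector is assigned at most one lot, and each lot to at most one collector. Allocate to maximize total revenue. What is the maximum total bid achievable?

Maximum total: $767

Optimal: Osei→Lot E ($160), Farahani→Lot G ($165), Tanaka→Lot D ($164), Delgado→Lot F ($164), Kapoor→Lot C ($114) — total 160+165+164+164+114 = $767.
Max-entry greedy (repeatedly take the single best remaining cell) gives $699, worse by 68.
Next-best assignment: Osei→Lot G, Farahani→Lot E, Tanaka→Lot D, Delgado→Lot F, Kapoor→Lot C = $742.
Swapping Tanaka↔Kapoor (Tanaka→Lot C $38, Kapoor→Lot D $43) loses 197.
Every other assignment is strictly worse.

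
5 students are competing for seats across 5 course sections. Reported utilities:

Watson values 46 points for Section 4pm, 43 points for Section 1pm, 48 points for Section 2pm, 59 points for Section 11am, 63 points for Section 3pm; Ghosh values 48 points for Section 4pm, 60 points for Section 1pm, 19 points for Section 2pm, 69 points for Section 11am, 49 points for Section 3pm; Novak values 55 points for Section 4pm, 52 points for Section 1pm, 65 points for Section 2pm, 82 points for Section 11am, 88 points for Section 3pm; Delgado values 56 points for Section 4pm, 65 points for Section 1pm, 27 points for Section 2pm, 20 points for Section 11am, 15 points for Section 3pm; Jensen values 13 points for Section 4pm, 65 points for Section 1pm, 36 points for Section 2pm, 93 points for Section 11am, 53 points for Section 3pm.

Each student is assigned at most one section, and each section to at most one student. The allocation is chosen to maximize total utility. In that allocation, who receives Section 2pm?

Watson receives Section 2pm.

Optimal: Watson→Section 2pm (48 points), Ghosh→Section 1pm (60 points), Novak→Section 3pm (88 points), Delgado→Section 4pm (56 points), Jensen→Section 11am (93 points) — total 48+60+88+56+93 = 345 points.
Row-greedy (each student in turn takes its best remaining section) gives 275 points, worse by 70.
Watson's own top section is Section 3pm (63 points), but forcing Watson→Section 3pm and reassigning the rest optimally gives only 337 points — worse by 8.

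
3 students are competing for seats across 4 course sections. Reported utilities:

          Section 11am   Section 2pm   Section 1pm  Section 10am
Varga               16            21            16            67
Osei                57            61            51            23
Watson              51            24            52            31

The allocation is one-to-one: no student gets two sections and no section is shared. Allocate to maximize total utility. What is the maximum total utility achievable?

Maximum total: 180 points

Optimal: Varga→Section 10am (67 points), Osei→Section 2pm (61 points), Watson→Section 1pm (52 points) — total 67+61+52 = 180 points.
Column-greedy (each section in turn goes to its best remaining student) gives 97 points, worse by 83.
Checked against all permutations: 180 points is optimal.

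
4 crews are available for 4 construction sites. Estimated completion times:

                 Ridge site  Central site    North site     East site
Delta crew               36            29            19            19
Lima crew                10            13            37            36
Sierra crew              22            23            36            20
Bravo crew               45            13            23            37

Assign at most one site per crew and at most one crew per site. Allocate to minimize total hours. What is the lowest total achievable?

Minimum total: 62 hours

Treat this as an assignment problem: match each crew to one site.
Optimal: Delta crew→North site (19 hours), Lima crew→Ridge site (10 hours), Sierra crew→East site (20 hours), Bravo crew→Central site (13 hours) — total 19+10+20+13 = 62 hours.
Every other assignment is strictly worse.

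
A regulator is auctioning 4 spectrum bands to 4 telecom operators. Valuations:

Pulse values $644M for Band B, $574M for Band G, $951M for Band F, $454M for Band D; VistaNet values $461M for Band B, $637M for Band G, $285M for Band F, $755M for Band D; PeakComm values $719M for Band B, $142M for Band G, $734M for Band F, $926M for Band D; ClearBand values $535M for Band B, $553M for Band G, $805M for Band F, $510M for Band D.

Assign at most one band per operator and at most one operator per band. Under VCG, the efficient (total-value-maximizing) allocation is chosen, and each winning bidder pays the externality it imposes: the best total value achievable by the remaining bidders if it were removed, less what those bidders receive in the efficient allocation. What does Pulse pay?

Efficient allocation: Pulse→Band F ($951M), VistaNet→Band G ($637M), PeakComm→Band D ($926M), ClearBand→Band B ($535M); total welfare W = $3049M.
Pulse receives Band F at value $951M, so the others get W − 951 = $2098M.
Without Pulse: best allocation of the remaining 3 bidders over all 4 bands is VistaNet→Band G ($637M), PeakComm→Band D ($926M), ClearBand→Band F ($805M), total $2368M.
VCG payment = (others' best without Pulse) − (others' welfare with Pulse) = 2368 − 2098 = $270M.

Pulse pays $270M.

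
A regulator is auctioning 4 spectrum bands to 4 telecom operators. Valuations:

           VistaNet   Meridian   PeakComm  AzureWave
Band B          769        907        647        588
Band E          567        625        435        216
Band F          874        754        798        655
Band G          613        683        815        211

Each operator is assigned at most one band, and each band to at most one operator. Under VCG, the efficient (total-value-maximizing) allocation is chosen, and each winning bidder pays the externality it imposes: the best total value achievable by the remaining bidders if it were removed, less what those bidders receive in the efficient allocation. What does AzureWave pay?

AzureWave pays $307M.

Efficient allocation: VistaNet→Band E ($567M), Meridian→Band B ($907M), PeakComm→Band G ($815M), AzureWave→Band F ($655M); total welfare W = $2944M.
AzureWave receives Band F at value $655M, so the others get W − 655 = $2289M.
Without AzureWave: best allocation of the remaining 3 bidders over all 4 bands is VistaNet→Band F ($874M), Meridian→Band B ($907M), PeakComm→Band G ($815M), total $2596M.
VCG payment = (others' best without AzureWave) − (others' welfare with AzureWave) = 2596 − 2289 = $307M.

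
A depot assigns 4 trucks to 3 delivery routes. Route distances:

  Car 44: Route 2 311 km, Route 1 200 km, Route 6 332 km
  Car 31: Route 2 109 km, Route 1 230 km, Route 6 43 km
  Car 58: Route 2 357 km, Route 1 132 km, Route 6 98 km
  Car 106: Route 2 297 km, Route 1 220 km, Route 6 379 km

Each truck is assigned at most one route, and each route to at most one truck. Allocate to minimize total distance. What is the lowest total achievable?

Optimal: Car 31→Route 2 (109 km), Car 44→Route 1 (200 km), Car 58→Route 6 (98 km) — total 109+200+98 = 407 km.
Row-greedy (each truck in turn takes its cheapest remaining route) gives 600 km, worse by 193.
Next-best assignment: Car 31→Route 2, Car 106→Route 1, Car 58→Route 6 = 427 km.

Min total: 407 km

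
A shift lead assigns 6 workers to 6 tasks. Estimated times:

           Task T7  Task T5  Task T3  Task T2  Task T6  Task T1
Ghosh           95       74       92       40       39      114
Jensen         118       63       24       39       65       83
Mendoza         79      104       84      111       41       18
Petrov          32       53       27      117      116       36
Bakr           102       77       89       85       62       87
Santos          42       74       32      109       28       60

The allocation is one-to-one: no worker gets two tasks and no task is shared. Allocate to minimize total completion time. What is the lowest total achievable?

Optimal: Ghosh→Task T2 (40 min), Jensen→Task T3 (24 min), Mendoza→Task T1 (18 min), Petrov→Task T7 (32 min), Bakr→Task T5 (77 min), Santos→Task T6 (28 min) — total 40+24+18+32+77+28 = 219 min.
Next-best assignment: Ghosh→Task T6, Jensen→Task T2, Mendoza→Task T1, Petrov→Task T7, Bakr→Task T5, Santos→Task T3 = 237 min.

Minimum total: 219 min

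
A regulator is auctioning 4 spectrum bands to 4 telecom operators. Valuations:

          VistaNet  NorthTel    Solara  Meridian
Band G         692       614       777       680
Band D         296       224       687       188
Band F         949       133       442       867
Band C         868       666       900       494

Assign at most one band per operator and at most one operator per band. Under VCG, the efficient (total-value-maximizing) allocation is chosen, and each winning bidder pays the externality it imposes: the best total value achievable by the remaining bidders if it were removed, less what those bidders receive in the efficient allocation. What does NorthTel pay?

NorthTel pays $107M.

Efficient allocation: VistaNet→Band C ($868M), NorthTel→Band G ($614M), Solara→Band D ($687M), Meridian→Band F ($867M); total welfare W = $3036M.
NorthTel receives Band G at value $614M, so the others get W − 614 = $2422M.
Without NorthTel: best allocation of the remaining 3 bidders over all 4 bands is VistaNet→Band F ($949M), Solara→Band C ($900M), Meridian→Band G ($680M), total $2529M.
VCG payment = (others' best without NorthTel) − (others' welfare with NorthTel) = 2529 − 2422 = $107M.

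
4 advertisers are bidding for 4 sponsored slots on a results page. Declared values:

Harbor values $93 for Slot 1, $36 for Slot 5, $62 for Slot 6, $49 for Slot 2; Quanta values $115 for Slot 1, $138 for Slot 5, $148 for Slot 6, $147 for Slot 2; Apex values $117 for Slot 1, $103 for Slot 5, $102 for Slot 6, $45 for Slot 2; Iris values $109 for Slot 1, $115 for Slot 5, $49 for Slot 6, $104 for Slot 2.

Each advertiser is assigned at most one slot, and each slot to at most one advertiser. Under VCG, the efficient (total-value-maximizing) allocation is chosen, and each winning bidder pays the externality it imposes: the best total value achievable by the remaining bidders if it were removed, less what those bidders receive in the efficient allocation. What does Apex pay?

Apex pays $1.

Efficient allocation: Harbor→Slot 1 ($93), Quanta→Slot 2 ($147), Apex→Slot 6 ($102), Iris→Slot 5 ($115); total welfare W = $457.
Apex receives Slot 6 at value $102, so the others get W − 102 = $355.
Without Apex: best allocation of the remaining 3 bidders over all 4 slots is Harbor→Slot 1 ($93), Quanta→Slot 6 ($148), Iris→Slot 5 ($115), total $356.
VCG payment = (others' best without Apex) − (others' welfare with Apex) = 356 − 355 = $1.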